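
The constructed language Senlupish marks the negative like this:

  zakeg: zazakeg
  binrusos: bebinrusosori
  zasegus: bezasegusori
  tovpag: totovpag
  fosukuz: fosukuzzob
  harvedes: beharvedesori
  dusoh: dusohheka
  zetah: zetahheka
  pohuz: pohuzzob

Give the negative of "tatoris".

tovpag and zetah both have last vowel 'a' yet inflect differently (totovpag, zetahheka), so the last vowel is not what conditions the rule; the final letter is.
"tatoris" ends in -s. The stems ending in -s (binrusos → bebinrusosori, harvedes → beharvedesori, zasegus → bezasegusori) add be- … -ori around the stem.
The other patterns: stems ending in -z double the final consonant and add -ob; stems ending in -g repeat the first consonant+vowel as a prefix; stems ending in -h double the final consonant and add -eka.
So tatoris → betatorisori.

betatorisori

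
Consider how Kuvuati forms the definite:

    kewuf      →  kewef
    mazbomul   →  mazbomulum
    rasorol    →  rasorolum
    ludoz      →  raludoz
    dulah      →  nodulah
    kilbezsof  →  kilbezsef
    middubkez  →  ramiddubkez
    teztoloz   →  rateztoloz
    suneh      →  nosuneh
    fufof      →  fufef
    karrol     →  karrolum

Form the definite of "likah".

"likah" ends in -h. The stems ending in -h (suneh → nosuneh, dulah → nodulah) add the prefix no-.
So likah → nolikah.

nolikah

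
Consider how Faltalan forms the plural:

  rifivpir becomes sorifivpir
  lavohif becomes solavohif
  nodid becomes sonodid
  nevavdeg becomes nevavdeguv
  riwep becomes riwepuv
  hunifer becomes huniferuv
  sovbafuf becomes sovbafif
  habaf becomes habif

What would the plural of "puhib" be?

sopuhib

"puhib" has last vowel 'i'. The stems whose last vowel is 'i' (rifivpir → sorifivpir, lavohif → solavohif, nodid → sonodid) add the prefix so-.
So puhib → sopuhib.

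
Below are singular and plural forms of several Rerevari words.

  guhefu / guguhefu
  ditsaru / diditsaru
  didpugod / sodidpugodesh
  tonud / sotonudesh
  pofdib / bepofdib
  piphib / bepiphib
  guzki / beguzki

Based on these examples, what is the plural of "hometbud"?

"hometbud" ends in -d. The stems ending in -d (didpugod → sodidpugodesh, tonud → sotonudesh) add so- … -esh around the stem.
So hometbud → sohometbudesh.

sohometbudesh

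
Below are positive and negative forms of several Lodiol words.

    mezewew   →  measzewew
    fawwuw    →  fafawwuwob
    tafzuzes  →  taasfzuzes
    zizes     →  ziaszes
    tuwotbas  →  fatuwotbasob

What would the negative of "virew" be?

mezewew and fawwuw both end in -w yet inflect differently (measzewew, fafawwuwob), so the final letter is not what conditions the rule; the last vowel is.
"virew" has last vowel 'e'. The stems whose last vowel is 'e' (zizes → ziaszes, mezewew → measzewew, tafzuzes → taasfzuzes) insert -as- after the first vowel.
So virew → viasrew.

viasrew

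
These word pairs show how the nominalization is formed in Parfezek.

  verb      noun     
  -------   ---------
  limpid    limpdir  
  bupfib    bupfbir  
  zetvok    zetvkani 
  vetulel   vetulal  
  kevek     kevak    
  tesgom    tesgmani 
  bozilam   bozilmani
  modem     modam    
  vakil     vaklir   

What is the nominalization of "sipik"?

"sipik" has last vowel 'i'. The stems whose last vowel is 'i' (bupfib → bupfbir, limpid → limpdir, vakil → vaklir) delete the last vowel and add -ir.
The other patterns: stems whose last vowel is 'e' change the last vowel to 'a'; stems whose last vowel is 'a' or 'o' delete the last vowel and add -ani.
So sipik → sipkir.

sipkir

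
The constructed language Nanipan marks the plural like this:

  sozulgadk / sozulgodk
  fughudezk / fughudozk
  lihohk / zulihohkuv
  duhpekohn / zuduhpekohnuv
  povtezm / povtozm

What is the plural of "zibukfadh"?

zibukfodh

lihohk and sozulgadk both end in -k yet inflect differently (zulihohkuv, sozulgodk), so the final letter is not what conditions the rule; the second-to-last letter is.
"zibukfadh" has second-to-last letter 'd'. The one such stem in the data (sozulgadk → sozulgodk) changes the last vowel to 'o' (as do fughudezk, povtezm), so the same rule applies.
The other pattern: stems whose second-to-last letter is 'h' add zu- … -uv around the stem.
So zibukfadh → zibukfodh.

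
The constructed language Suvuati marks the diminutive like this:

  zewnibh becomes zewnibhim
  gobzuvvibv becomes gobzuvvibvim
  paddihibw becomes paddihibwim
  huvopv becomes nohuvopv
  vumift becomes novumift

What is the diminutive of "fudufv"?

gobzuvvibv and huvopv both end in -v yet inflect differently (gobzuvvibvim, nohuvopv), so the final letter is not what conditions the rule; the second-to-last letter is.
"fudufv" has second-to-last letter 'f'. The one such stem in the data (vumift → novumift) adds the prefix no-, so the same rule applies.
So fudufv → nofudufv.

nofudufv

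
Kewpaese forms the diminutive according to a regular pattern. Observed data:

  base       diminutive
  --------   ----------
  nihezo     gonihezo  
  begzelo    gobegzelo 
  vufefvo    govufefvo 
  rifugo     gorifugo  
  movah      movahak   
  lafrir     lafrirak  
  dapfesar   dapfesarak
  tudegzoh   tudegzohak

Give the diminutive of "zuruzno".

gozuruzno

nihezo and tudegzoh both have last vowel 'o' yet inflect differently (gonihezo, tudegzohak), so the last vowel is not what conditions the rule; the final letter is.
"zuruzno" ends in -o. The stems ending in -o (nihezo → gonihezo, begzelo → gobegzelo, vufefvo → govufefvo) add the prefix go-.
The other pattern: stems ending in -h or -r add -ak.
So zuruzno → gozuruzno.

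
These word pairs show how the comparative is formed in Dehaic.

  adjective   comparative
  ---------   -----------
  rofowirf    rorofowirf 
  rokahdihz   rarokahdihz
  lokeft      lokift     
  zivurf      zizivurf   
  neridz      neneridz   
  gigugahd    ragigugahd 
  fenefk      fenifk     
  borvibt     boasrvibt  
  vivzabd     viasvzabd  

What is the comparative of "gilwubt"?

giaslwubt

lokeft and borvibt both end in -t yet inflect differently (lokift, boasrvibt), so the final letter is not what conditions the rule; the second-to-last letter is.
"gilwubt" has second-to-last letter 'b'. The stems whose second-to-last letter is 'b' (borvibt → boasrvibt, vivzabd → viasvzabd) insert -as- after the first vowel.
The other patterns: stems whose second-to-last letter is 'f' change the last vowel to 'i'; stems whose second-to-last letter is 'h' add the prefix ra-; stems whose second-to-last letter is 'd' or 'r' repeat the first consonant+vowel as a prefix.
So gilwubt → giaslwubt.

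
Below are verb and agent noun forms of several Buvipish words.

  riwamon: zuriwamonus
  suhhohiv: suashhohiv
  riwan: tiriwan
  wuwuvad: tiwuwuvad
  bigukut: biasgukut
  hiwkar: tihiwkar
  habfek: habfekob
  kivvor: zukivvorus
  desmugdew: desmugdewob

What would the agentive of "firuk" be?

kivvor and hiwkar both end in -r yet inflect differently (zukivvorus, tihiwkar), so the final letter is not what conditions the rule; the last vowel is.
"firuk" has last vowel 'u'. The one such stem in the data (bigukut → biasgukut) inserts -as- after the first vowel (as does suhhohiv), so the same rule applies.
So firuk → fiasruk.

fiasruk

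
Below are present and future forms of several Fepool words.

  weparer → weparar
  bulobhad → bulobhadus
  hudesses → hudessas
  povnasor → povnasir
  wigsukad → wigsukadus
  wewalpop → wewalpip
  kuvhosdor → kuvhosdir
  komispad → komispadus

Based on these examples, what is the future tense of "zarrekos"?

"zarrekos" has last vowel 'o'. The stems whose last vowel is 'o' (povnasor → povnasir, kuvhosdor → kuvhosdir, wewalpop → wewalpip) change the last vowel to 'i'.
So zarrekos → zarrekis.

zarrekis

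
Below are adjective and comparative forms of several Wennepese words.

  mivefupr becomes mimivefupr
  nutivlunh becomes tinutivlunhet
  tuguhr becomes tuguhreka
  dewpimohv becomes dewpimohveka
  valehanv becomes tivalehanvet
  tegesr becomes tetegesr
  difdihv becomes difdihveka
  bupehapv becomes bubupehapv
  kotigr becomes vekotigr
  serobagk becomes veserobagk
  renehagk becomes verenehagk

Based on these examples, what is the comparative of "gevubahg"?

kotigr and tuguhr both end in -r yet inflect differently (vekotigr, tuguhreka), so the final letter is not what conditions the rule; the second-to-last letter is.
"gevubahg" has second-to-last letter 'h'. The stems whose second-to-last letter is 'h' (tuguhr → tuguhreka, difdihv → difdihveka, dewpimohv → dewpimohveka) add -eka.
The other patterns: stems whose second-to-last letter is 'n' add ti- … -et around the stem; stems whose second-to-last letter is 'g' add the prefix ve-; stems whose second-to-last letter is 'p' or 's' repeat the first consonant+vowel as a prefix.
So gevubahg → gevubahgeka.

gevubahgeka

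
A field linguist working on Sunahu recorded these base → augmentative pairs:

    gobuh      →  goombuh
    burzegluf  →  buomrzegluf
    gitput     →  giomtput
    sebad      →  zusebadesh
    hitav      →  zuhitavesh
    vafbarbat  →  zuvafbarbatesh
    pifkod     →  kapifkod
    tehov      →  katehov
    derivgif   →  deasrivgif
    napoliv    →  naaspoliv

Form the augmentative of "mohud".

moomhud

gitput and vafbarbat both end in -t yet inflect differently (giomtput, zuvafbarbatesh), so the final letter is not what conditions the rule; the last vowel is.
"mohud" has last vowel 'u'. The stems whose last vowel is 'u' (gobuh → goombuh, burzegluf → buomrzegluf, gitput → giomtput) insert -om- after the first vowel.
The other patterns: stems whose last vowel is 'a' add zu- … -esh around the stem; stems whose last vowel is 'o' add the prefix ka-; stems whose last vowel is 'i' insert -as- after the first vowel.
So mohud → moomhud.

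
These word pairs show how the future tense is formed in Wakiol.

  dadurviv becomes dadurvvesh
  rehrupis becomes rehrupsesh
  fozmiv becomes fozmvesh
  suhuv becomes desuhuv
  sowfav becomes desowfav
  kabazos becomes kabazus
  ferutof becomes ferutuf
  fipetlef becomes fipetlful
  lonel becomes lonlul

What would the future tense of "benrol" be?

dadurviv and suhuv both end in -v yet inflect differently (dadurvvesh, desuhuv), so the final letter is not what conditions the rule; the last vowel is.
"benrol" has last vowel 'o'. The stems whose last vowel is 'o' (kabazos → kabazus, ferutof → ferutuf) change the last vowel to 'u'.
So benrol → benrul.

benrul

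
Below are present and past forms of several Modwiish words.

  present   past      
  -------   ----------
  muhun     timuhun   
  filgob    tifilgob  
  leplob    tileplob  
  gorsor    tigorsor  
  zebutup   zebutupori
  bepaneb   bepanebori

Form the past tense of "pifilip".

filgob and bepaneb both end in -b yet inflect differently (tifilgob, bepanebori), so the final letter is not what conditions the rule; the number of vowels is.
"pifilip" has 3 vowels. The stems with 3 vowels (zebutup → zebutupori, bepaneb → bepanebori) add -ori.
The other pattern: stems with 2 vowels add the prefix ti-.
So pifilip → pifilipori.

pifilipori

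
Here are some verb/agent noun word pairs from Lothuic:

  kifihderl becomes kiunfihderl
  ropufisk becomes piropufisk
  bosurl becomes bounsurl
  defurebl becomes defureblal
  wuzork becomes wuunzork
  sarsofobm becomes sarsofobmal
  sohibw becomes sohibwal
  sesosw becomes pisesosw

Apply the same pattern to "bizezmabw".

bizezmabwal

defurebl and bosurl both end in -l yet inflect differently (defureblal, bounsurl), so the final letter is not what conditions the rule; the second-to-last letter is.
"bizezmabw" has second-to-last letter 'b'. The stems whose second-to-last letter is 'b' (defurebl → defureblal, sarsofobm → sarsofobmal, sohibw → sohibwal) add -al.
The other patterns: stems whose second-to-last letter is 'r' insert -un- after the first vowel; stems whose second-to-last letter is 's' add the prefix pi-.
So bizezmabw → bizezmabwal.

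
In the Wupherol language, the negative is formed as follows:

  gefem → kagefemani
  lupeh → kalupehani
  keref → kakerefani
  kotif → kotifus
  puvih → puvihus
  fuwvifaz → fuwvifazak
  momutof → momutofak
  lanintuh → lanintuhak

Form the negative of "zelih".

zelihus

keref and kotif both end in -f yet inflect differently (kakerefani, kotifus), so the final letter is not what conditions the rule; the last vowel is.
"zelih" has last vowel 'i'. The stems whose last vowel is 'i' (kotif → kotifus, puvih → puvihus) add -us.
The other patterns: stems whose last vowel is 'e' add ka- … -ani around the stem; stems whose last vowel is 'a', 'o' or 'u' add -ak.
So zelih → zelihus.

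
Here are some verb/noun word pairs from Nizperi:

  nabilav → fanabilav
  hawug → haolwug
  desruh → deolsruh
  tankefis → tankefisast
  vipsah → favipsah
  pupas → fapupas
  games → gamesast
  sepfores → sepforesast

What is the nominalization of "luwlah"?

faluwlah

"luwlah" has last vowel 'a'. The stems whose last vowel is 'a' (vipsah → favipsah, pupas → fapupas, nabilav → fanabilav) add the prefix fa-.
So luwlah → faluwlah.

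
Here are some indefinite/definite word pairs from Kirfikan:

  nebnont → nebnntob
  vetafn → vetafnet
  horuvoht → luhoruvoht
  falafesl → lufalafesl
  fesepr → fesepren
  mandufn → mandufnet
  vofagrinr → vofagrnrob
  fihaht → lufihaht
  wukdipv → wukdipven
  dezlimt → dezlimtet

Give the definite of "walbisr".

vofagrinr and fesepr both end in -r yet inflect differently (vofagrnrob, fesepren), so the final letter is not what conditions the rule; the second-to-last letter is.
"walbisr" has second-to-last letter 's'. The one such stem in the data (falafesl → lufalafesl) adds the prefix lu-, so the same rule applies.
So walbisr → luwalbisr.

luwalbisr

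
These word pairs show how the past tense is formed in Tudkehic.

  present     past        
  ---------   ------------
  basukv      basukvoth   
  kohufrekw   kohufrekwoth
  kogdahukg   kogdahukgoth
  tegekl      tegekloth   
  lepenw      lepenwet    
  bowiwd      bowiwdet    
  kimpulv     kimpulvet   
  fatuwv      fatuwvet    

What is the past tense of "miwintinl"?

kohufrekw and lepenw both end in -w yet inflect differently (kohufrekwoth, lepenwet), so the final letter is not what conditions the rule; the second-to-last letter is.
"miwintinl" has second-to-last letter 'n'. The one such stem in the data (lepenw → lepenwet) adds -et, so the same rule applies.
So miwintinl → miwintinlet.

miwintinlet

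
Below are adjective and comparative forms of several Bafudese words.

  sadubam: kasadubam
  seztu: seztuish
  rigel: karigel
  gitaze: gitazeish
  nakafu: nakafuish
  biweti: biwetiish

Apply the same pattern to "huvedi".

huvediish

gitaze and rigel both have last vowel 'e' yet inflect differently (gitazeish, karigel), so the last vowel is not what conditions the rule; whether the stem ends in a vowel or a consonant is.
"huvedi" ends in a vowel. The stems ending in a vowel (biweti → biwetiish, nakafu → nakafuish, gitaze → gitazeish) add -ish.
The other pattern: stems ending in a consonant add the prefix ka-.
So huvedi → huvediish.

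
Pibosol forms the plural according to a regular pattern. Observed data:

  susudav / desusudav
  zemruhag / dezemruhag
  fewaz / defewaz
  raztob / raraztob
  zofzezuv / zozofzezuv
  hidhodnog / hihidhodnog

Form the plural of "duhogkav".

susudav and zofzezuv both end in -v yet inflect differently (desusudav, zozofzezuv), so the final letter is not what conditions the rule; the last vowel is.
"duhogkav" has last vowel 'a'. The stems whose last vowel is 'a' (susudav → desusudav, zemruhag → dezemruhag, fewaz → defewaz) add the prefix de-.
So duhogkav → deduhogkav.

deduhogkav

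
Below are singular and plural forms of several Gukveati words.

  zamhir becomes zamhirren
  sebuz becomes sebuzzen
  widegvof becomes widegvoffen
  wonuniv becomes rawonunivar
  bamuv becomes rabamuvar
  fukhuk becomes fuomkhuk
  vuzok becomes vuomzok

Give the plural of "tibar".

tibarren

"tibar" ends in -r. The one such stem in the data (zamhir → zamhirren) doubles the final consonant and adds -en (as do widegvof, sebuz), so the same rule applies.
The other patterns: stems ending in -v add ra- … -ar around the stem; stems ending in -k insert -om- after the first vowel.
So tibar → tibarren.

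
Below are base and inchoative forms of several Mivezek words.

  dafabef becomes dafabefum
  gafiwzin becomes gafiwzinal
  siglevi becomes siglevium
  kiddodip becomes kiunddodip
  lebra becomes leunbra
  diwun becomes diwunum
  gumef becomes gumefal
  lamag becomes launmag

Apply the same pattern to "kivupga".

kiunvupga

gumef and dafabef both end in -f yet inflect differently (gumefal, dafabefum), so the final letter is not what conditions the rule; the first letter is.
"kivupga" begins with k-. The one such stem in the data (kiddodip → kiunddodip) inserts -un- after the first vowel (as do lamag, lebra), so the same rule applies.
The other patterns: stems beginning with g- add -al; stems beginning with d- or s- add -um.
So kivupga → kiunvupga.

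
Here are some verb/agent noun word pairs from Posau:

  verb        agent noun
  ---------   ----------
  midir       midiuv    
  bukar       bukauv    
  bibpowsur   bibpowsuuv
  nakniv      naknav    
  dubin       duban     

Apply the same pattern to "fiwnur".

fiwnuuv

"fiwnur" ends in -r. The stems ending in -r (midir → midiuv, bukar → bukauv, bibpowsur → bibpowsuuv) drop the final letter and add -uv.
So fiwnur → fiwnuuv.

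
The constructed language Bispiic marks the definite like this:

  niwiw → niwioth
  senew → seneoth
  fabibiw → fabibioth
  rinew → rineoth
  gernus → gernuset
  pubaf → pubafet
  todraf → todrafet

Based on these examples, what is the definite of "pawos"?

pawoset

niwiw and pubaf both have 2 vowels yet inflect differently (niwioth, pubafet), so the number of vowels is not what conditions the rule; the final letter is.
"pawos" ends in -s. The one such stem in the data (gernus → gernuset) adds -et, so the same rule applies.
The other pattern: stems ending in -w drop the final letter and add -oth.
So pawos → pawoset.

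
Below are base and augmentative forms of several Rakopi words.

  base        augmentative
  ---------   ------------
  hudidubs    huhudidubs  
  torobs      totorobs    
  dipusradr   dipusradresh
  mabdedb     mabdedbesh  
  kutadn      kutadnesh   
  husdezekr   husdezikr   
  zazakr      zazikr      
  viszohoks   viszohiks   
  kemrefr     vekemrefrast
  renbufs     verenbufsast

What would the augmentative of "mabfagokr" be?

mabfagikr

dipusradr and husdezekr both end in -r yet inflect differently (dipusradresh, husdezikr), so the final letter is not what conditions the rule; the second-to-last letter is.
"mabfagokr" has second-to-last letter 'k'. The stems whose second-to-last letter is 'k' (husdezekr → husdezikr, zazakr → zazikr, viszohoks → viszohiks) change the last vowel to 'i'.
The other patterns: stems whose second-to-last letter is 'b' repeat the first consonant+vowel as a prefix; stems whose second-to-last letter is 'd' add -esh; stems whose second-to-last letter is 'f' add ve- … -ast around the stem.
So mabfagokr → mabfagikr.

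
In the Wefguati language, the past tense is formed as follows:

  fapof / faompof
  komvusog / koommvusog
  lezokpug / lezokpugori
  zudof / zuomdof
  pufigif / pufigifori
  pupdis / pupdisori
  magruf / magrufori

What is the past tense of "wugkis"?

fapof and magruf both end in -f yet inflect differently (faompof, magrufori), so the final letter is not what conditions the rule; the last vowel is.
"wugkis" has last vowel 'i'. The stems whose last vowel is 'i' (pupdis → pupdisori, pufigif → pufigifori) add -ori.
So wugkis → wugkisori.

wugkisori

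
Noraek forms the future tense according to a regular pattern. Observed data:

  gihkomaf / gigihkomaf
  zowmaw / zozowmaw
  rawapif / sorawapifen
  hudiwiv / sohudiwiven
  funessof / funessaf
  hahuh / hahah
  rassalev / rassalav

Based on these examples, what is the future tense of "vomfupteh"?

gihkomaf and rawapif both end in -f yet inflect differently (gigihkomaf, sorawapifen), so the final letter is not what conditions the rule; the last vowel is.
"vomfupteh" has last vowel 'e'. The one such stem in the data (rassalev → rassalav) changes the last vowel to 'a' (as do funessof, hahuh), so the same rule applies.
So vomfupteh → vomfuptah.

vomfuptah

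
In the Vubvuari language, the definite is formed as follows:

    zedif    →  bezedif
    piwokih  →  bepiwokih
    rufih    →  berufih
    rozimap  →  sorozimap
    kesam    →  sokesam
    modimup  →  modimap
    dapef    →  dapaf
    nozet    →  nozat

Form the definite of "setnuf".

setnaf

"setnuf" has last vowel 'u'. The one such stem in the data (modimup → modimap) changes the last vowel to 'a' (as do dapef, nozet), so the same rule applies.
So setnuf → setnaf.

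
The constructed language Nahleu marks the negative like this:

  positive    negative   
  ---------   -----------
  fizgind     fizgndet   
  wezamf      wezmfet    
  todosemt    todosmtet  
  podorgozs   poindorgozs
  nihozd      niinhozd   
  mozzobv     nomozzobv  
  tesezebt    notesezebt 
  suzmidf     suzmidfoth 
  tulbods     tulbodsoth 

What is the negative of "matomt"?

"matomt" has second-to-last letter 'm'. The stems whose second-to-last letter is 'm' (wezamf → wezmfet, todosemt → todosmtet) delete the last vowel and add -et.
The other patterns: stems whose second-to-last letter is 'z' insert -in- after the first vowel; stems whose second-to-last letter is 'b' add the prefix no-; stems whose second-to-last letter is 'd' add -oth.
So matomt → matmtet.

matmtet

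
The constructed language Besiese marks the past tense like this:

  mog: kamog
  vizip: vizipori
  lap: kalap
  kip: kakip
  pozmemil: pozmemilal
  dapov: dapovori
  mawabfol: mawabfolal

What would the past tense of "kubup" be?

kip and vizip both end in -p yet inflect differently (kakip, vizipori), so the final letter is not what conditions the rule; the number of vowels is.
"kubup" has 2 vowels. The stems with 2 vowels (vizip → vizipori, dapov → dapovori) add -ori.
So kubup → kubupori.

kubupori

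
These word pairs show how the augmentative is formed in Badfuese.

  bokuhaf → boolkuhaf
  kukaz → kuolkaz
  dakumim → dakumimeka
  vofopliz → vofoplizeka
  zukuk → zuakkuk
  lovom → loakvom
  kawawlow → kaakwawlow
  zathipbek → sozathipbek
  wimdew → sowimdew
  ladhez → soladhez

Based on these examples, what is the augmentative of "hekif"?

hekifeka

kukaz and vofopliz both end in -z yet inflect differently (kuolkaz, vofoplizeka), so the final letter is not what conditions the rule; the last vowel is.
"hekif" has last vowel 'i'. The stems whose last vowel is 'i' (dakumim → dakumimeka, vofopliz → vofoplizeka) add -eka.
The other patterns: stems whose last vowel is 'a' insert -ol- after the first vowel; stems whose last vowel is 'o' or 'u' insert -ak- after the first vowel; stems whose last vowel is 'e' add the prefix so-.
So hekif → hekifeka.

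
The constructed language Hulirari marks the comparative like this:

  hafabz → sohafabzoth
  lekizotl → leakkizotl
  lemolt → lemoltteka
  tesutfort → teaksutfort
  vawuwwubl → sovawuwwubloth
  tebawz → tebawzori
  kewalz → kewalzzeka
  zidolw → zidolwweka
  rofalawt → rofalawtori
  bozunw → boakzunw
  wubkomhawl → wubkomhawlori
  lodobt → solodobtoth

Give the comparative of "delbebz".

sodelbebzoth

lemolt and lodobt both end in -t yet inflect differently (lemoltteka, solodobtoth), so the final letter is not what conditions the rule; the second-to-last letter is.
"delbebz" has second-to-last letter 'b'. The stems whose second-to-last letter is 'b' (lodobt → solodobtoth, vawuwwubl → sovawuwwubloth, hafabz → sohafabzoth) add so- … -oth around the stem.
So delbebz → sodelbebzoth.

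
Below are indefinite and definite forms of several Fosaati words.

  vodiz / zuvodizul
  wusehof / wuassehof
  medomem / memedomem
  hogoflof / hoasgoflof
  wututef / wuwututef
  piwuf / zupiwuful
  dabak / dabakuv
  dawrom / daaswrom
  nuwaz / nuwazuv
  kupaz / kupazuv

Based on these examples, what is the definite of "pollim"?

"pollim" has last vowel 'i'. The one such stem in the data (vodiz → zuvodizul) adds zu- … -ul around the stem, so the same rule applies.
So pollim → zupollimul.

zupollimul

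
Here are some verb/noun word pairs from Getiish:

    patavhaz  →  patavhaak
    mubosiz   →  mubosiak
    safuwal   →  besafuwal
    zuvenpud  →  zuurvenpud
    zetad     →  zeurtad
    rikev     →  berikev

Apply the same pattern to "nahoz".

safuwal and patavhaz both have last vowel 'a' yet inflect differently (besafuwal, patavhaak), so the last vowel is not what conditions the rule; the final letter is.
"nahoz" ends in -z. The stems ending in -z (mubosiz → mubosiak, patavhaz → patavhaak) drop the final letter and add -ak.
So nahoz → nahoak.

nahoak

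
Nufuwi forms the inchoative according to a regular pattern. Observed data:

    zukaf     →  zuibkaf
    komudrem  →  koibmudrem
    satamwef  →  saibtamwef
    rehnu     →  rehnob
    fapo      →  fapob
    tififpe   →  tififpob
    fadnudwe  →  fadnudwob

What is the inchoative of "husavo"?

"husavo" ends in a vowel. The stems ending in a vowel (rehnu → rehnob, fapo → fapob, tififpe → tififpob) drop the final letter and add -ob.
The other pattern: stems ending in a consonant insert -ib- after the first vowel.
So husavo → husavob.

husavob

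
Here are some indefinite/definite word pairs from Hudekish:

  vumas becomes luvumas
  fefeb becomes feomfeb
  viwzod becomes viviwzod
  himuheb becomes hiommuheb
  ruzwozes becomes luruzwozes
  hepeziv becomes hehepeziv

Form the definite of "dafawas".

ludafawas

"dafawas" ends in -s. The stems ending in -s (vumas → luvumas, ruzwozes → luruzwozes) add the prefix lu-.
The other patterns: stems ending in -b insert -om- after the first vowel; stems ending in -d or -v repeat the first consonant+vowel as a prefix.
So dafawas → ludafawas.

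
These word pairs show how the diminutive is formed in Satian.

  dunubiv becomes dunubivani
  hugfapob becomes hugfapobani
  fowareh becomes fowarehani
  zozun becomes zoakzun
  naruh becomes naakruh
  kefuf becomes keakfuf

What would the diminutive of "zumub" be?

"zumub" has 2 vowels. The stems with 2 vowels (zozun → zoakzun, naruh → naakruh, kefuf → keakfuf) insert -ak- after the first vowel.
The other pattern: stems with 3 vowels add -ani.
So zumub → zuakmub.

zuakmub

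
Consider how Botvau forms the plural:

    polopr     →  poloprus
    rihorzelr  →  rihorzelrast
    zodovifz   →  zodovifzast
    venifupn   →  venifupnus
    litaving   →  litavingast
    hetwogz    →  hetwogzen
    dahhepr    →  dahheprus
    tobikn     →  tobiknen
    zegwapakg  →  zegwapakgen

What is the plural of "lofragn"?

venifupn and tobikn both end in -n yet inflect differently (venifupnus, tobiknen), so the final letter is not what conditions the rule; the second-to-last letter is.
"lofragn" has second-to-last letter 'g'. The one such stem in the data (hetwogz → hetwogzen) adds -en, so the same rule applies.
So lofragn → lofragnen.

lofragnen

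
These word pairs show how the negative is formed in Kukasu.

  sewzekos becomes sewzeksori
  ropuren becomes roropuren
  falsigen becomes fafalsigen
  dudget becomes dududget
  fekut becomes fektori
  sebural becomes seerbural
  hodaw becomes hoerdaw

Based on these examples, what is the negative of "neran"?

neerran

"neran" has last vowel 'a'. The stems whose last vowel is 'a' (sebural → seerbural, hodaw → hoerdaw) insert -er- after the first vowel.
So neran → neerran.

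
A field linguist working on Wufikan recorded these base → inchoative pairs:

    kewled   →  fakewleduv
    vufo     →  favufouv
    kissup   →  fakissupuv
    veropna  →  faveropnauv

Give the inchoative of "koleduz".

Every pair shown (kewled → fakewleduv, vufo → favufouv, kissup → fakissupuv, …) follows the same rule: add fa- … -uv around the stem.
So koleduz → fakoleduzuv.

fakoleduzuv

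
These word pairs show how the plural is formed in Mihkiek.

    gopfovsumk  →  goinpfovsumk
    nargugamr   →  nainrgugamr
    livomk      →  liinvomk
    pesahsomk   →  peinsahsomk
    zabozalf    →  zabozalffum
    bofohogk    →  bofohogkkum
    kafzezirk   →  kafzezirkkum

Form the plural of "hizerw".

hizerwwum

gopfovsumk and bofohogk both end in -k yet inflect differently (goinpfovsumk, bofohogkkum), so the final letter is not what conditions the rule; the second-to-last letter is.
"hizerw" has second-to-last letter 'r'. The one such stem in the data (kafzezirk → kafzezirkkum) doubles the final consonant and adds -um (as do zabozalf, bofohogk), so the same rule applies.
The other pattern: stems whose second-to-last letter is 'm' insert -in- after the first vowel.
So hizerw → hizerwwum.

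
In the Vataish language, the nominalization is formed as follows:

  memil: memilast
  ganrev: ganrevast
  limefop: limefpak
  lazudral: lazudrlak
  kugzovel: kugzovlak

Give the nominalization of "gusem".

"gusem" has 2 vowels. The stems with 2 vowels (memil → memilast, ganrev → ganrevast) add -ast.
The other pattern: stems with 3 vowels delete the last vowel and add -ak.
So gusem → gusemast.

gusemast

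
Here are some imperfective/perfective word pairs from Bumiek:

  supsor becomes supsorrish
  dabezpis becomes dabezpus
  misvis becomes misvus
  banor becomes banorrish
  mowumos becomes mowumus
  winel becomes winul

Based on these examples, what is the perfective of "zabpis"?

mowumos and banor both have last vowel 'o' yet inflect differently (mowumus, banorrish), so the last vowel is not what conditions the rule; the final letter is.
"zabpis" ends in -s. The stems ending in -s (misvis → misvus, dabezpis → dabezpus, mowumos → mowumus) change the last vowel to 'u'.
The other pattern: stems ending in -r double the final consonant and add -ish.
So zabpis → zabpus.

zabpus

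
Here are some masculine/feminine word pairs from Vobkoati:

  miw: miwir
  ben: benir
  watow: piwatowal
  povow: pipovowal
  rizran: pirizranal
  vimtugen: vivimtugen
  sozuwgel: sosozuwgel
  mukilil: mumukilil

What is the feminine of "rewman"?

miw and watow both end in -w yet inflect differently (miwir, piwatowal), so the final letter is not what conditions the rule; the number of vowels is.
"rewman" has 2 vowels. The stems with 2 vowels (watow → piwatowal, povow → pipovowal, rizran → pirizranal) add pi- … -al around the stem.
So rewman → pirewmanal.

pirewmanal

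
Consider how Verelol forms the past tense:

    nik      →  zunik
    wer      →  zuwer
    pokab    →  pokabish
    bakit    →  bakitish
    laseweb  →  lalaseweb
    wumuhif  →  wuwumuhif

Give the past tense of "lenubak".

pokab and laseweb both end in -b yet inflect differently (pokabish, lalaseweb), so the final letter is not what conditions the rule; the number of vowels is.
"lenubak" has 3 vowels. The stems with 3 vowels (laseweb → lalaseweb, wumuhif → wuwumuhif) repeat the first consonant+vowel as a prefix.
The other patterns: stems with 1 vowel add the prefix zu-; stems with 2 vowels add -ish.
So lenubak → lelenubak.

lelenubak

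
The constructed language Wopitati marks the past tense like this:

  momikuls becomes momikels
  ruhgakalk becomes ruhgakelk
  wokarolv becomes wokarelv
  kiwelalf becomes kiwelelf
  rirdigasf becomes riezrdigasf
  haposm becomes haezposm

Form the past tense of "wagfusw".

waezgfusw

kiwelalf and rirdigasf both end in -f yet inflect differently (kiwelelf, riezrdigasf), so the final letter is not what conditions the rule; the second-to-last letter is.
"wagfusw" has second-to-last letter 's'. The stems whose second-to-last letter is 's' (rirdigasf → riezrdigasf, haposm → haezposm) insert -ez- after the first vowel.
The other pattern: stems whose second-to-last letter is 'l' change the last vowel to 'e'.
So wagfusw → waezgfusw.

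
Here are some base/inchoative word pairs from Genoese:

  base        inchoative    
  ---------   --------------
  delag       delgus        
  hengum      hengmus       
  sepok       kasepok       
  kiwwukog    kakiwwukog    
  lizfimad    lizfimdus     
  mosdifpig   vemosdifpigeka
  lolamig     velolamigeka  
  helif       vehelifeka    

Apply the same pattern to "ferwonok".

kaferwonok

delag and lolamig both end in -g yet inflect differently (delgus, velolamigeka), so the final letter is not what conditions the rule; the last vowel is.
"ferwonok" has last vowel 'o'. The stems whose last vowel is 'o' (sepok → kasepok, kiwwukog → kakiwwukog) add the prefix ka-.
So ferwonok → kaferwonok.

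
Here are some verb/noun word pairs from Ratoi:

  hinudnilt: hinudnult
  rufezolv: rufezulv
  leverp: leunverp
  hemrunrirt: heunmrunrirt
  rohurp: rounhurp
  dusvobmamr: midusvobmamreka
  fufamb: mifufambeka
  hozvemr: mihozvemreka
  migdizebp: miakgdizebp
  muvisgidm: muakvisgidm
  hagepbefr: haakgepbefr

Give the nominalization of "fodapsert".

foundapsert

"fodapsert" has second-to-last letter 'r'. The stems whose second-to-last letter is 'r' (leverp → leunverp, hemrunrirt → heunmrunrirt, rohurp → rounhurp) insert -un- after the first vowel.
So fodapsert → foundapsert.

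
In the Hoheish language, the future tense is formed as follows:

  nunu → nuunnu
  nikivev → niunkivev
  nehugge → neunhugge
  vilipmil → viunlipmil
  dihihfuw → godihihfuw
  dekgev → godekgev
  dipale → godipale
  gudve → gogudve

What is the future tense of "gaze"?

gogaze

nikivev and dekgev both end in -v yet inflect differently (niunkivev, godekgev), so the final letter is not what conditions the rule; the first letter is.
"gaze" begins with g-. The one such stem in the data (gudve → gogudve) adds the prefix go-, so the same rule applies.
The other pattern: stems beginning with n- or v- insert -un- after the first vowel.
So gaze → gogaze.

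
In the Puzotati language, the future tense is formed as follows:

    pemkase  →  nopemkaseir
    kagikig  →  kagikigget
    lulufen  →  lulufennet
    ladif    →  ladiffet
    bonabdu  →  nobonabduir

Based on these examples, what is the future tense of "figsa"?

lulufen and pemkase both have last vowel 'e' yet inflect differently (lulufennet, nopemkaseir), so the last vowel is not what conditions the rule; whether the stem ends in a vowel or a consonant is.
"figsa" ends in a vowel. The stems ending in a vowel (pemkase → nopemkaseir, bonabdu → nobonabduir) add no- … -ir around the stem.
The other pattern: stems ending in a consonant double the final consonant and add -et.
So figsa → nofigsair.

nofigsair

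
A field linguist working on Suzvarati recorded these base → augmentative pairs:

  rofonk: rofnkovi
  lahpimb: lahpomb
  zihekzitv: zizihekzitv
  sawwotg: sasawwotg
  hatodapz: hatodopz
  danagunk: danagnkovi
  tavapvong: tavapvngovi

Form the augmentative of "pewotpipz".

pewotpopz

tavapvong and sawwotg both end in -g yet inflect differently (tavapvngovi, sasawwotg), so the final letter is not what conditions the rule; the second-to-last letter is.
"pewotpipz" has second-to-last letter 'p'. The one such stem in the data (hatodapz → hatodopz) changes the last vowel to 'o' (as does lahpimb), so the same rule applies.
The other patterns: stems whose second-to-last letter is 'n' delete the last vowel and add -ovi; stems whose second-to-last letter is 't' repeat the first consonant+vowel as a prefix.
So pewotpipz → pewotpopz.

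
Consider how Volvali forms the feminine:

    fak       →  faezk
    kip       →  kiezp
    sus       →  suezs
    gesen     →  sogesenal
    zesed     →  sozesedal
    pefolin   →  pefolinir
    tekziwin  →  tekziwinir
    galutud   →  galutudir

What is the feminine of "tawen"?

"tawen" has 2 vowels. The stems with 2 vowels (gesen → sogesenal, zesed → sozesedal) add so- … -al around the stem.
The other patterns: stems with 1 vowel insert -ez- after the first vowel; stems with 3 vowels add -ir.
So tawen → sotawenal.

sotawenal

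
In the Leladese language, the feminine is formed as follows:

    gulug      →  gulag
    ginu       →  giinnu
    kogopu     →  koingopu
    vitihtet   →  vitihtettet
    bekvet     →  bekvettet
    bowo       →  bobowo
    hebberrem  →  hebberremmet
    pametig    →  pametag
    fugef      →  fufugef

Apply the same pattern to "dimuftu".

diinmuftu

kogopu and gulug both have last vowel 'u' yet inflect differently (koingopu, gulag), so the last vowel is not what conditions the rule; the final letter is.
"dimuftu" ends in -u. The stems ending in -u (kogopu → koingopu, ginu → giinnu) insert -in- after the first vowel.
The other patterns: stems ending in -f or -o repeat the first consonant+vowel as a prefix; stems ending in -g change the last vowel to 'a'; stems ending in -m or -t double the final consonant and add -et.
So dimuftu → diinmuftu.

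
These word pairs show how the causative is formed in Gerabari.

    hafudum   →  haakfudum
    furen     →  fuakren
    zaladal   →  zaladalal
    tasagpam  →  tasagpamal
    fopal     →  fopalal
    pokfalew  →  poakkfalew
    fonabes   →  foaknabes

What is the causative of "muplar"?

tasagpam and hafudum both end in -m yet inflect differently (tasagpamal, haakfudum), so the final letter is not what conditions the rule; the last vowel is.
"muplar" has last vowel 'a'. The stems whose last vowel is 'a' (zaladal → zaladalal, fopal → fopalal, tasagpam → tasagpamal) add -al.
So muplar → muplaral.

muplaral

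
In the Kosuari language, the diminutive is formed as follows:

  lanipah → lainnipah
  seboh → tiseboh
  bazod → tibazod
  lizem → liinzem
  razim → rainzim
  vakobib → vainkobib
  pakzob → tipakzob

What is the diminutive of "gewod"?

pakzob and vakobib both end in -b yet inflect differently (tipakzob, vainkobib), so the final letter is not what conditions the rule; the last vowel is.
"gewod" has last vowel 'o'. The stems whose last vowel is 'o' (seboh → tiseboh, bazod → tibazod, pakzob → tipakzob) add the prefix ti-.
The other pattern: stems whose last vowel is 'a', 'e' or 'i' insert -in- after the first vowel.
So gewod → tigewod.

tigewod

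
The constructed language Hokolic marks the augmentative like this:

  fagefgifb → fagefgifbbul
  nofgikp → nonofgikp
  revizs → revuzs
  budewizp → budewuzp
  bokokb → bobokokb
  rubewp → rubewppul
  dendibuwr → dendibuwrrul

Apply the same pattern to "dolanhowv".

dolanhowvvul

"dolanhowv" has second-to-last letter 'w'. The stems whose second-to-last letter is 'w' (rubewp → rubewppul, dendibuwr → dendibuwrrul) double the final consonant and add -ul.
The other patterns: stems whose second-to-last letter is 'k' repeat the first consonant+vowel as a prefix; stems whose second-to-last letter is 'z' change the last vowel to 'u'.
So dolanhowv → dolanhowvvul.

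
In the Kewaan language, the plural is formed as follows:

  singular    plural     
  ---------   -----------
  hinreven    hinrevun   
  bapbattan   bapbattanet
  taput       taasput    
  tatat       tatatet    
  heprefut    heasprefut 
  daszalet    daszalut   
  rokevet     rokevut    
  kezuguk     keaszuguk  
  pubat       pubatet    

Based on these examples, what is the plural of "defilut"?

rokevet and tatat both end in -t yet inflect differently (rokevut, tatatet), so the final letter is not what conditions the rule; the last vowel is.
"defilut" has last vowel 'u'. The stems whose last vowel is 'u' (heprefut → heasprefut, taput → taasput, kezuguk → keaszuguk) insert -as- after the first vowel.
The other patterns: stems whose last vowel is 'e' change the last vowel to 'u'; stems whose last vowel is 'a' add -et.
So defilut → deasfilut.

deasfilut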